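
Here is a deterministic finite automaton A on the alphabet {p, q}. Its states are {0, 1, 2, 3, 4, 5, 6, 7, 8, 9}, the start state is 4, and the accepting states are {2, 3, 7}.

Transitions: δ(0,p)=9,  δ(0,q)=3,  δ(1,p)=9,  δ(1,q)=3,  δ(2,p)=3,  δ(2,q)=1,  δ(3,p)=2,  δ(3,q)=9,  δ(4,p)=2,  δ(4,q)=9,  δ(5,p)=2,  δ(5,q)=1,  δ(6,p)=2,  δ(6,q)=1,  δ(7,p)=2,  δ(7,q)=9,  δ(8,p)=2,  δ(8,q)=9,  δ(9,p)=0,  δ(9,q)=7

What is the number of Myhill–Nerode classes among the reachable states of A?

Reachable states from the start: {0,1,2,3,4,7,9}. Unreachable: {5,6,8} — drop them.
P0 = {2,3,7} | {0,1,4,9}.
Refine {0,1,4,9} on symbol p: members go to different blocks, giving {0,1,9} and {4}.
Stable partition: {2,3,7} | {0,1,9} | {4} — 3 equivalence classes.

3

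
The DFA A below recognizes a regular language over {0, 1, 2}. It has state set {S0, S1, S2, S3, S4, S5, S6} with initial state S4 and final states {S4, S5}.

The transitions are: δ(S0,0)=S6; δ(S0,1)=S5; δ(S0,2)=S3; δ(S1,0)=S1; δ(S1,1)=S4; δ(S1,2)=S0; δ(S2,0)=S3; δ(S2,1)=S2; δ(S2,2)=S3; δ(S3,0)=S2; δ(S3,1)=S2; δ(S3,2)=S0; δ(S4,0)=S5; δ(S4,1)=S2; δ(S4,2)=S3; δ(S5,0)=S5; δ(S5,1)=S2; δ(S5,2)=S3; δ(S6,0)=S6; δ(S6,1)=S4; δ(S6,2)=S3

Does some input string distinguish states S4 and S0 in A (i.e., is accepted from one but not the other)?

Yes

Reachable states from the start: {S0,S2,S3,S4,S5,S6}. Unreachable: {S1} — drop them.
Initial partition by acceptance: {S4,S5} | {S0,S2,S3,S6}.
Split {S0,S2,S3,S6} by δ(·,1) → {S0,S6} and {S2,S3}.
Refine {S2,S3} on symbol 2: members go to different blocks, giving {S2} and {S3}.
The partition is now stable with 4 blocks: {S4,S5} | {S0,S6} | {S2} | {S3}.
S4 and S0 end up in different blocks, so they are distinguishable. For instance, the string 'ε' is accepted from only S4.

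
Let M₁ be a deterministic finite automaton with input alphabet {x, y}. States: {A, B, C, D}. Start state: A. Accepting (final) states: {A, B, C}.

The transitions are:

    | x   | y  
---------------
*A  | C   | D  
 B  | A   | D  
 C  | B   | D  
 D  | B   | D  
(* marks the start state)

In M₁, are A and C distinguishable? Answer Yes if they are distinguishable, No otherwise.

No

All states are reachable from the start state.
P0 = {A,B,C} | {D}.
Stable partition: {A,B,C} | {D} — 2 equivalence classes.
A and C lie in the same block of the stable partition, so they are equivalent — no string distinguishes them.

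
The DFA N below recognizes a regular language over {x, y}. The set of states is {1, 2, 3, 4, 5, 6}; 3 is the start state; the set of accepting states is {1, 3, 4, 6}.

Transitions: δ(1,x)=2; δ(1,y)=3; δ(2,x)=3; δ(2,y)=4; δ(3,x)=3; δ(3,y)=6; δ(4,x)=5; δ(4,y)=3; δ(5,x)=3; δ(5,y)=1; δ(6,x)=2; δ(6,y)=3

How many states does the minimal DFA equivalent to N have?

Every state is reachable, so we keep all 6.
P0 = {1,3,4,6} | {2,5}.
On input x, block {1,3,4,6} splits into {1,4,6} and {3}.
Stable partition: {1,4,6} | {2,5} | {3} — 3 equivalence classes.

3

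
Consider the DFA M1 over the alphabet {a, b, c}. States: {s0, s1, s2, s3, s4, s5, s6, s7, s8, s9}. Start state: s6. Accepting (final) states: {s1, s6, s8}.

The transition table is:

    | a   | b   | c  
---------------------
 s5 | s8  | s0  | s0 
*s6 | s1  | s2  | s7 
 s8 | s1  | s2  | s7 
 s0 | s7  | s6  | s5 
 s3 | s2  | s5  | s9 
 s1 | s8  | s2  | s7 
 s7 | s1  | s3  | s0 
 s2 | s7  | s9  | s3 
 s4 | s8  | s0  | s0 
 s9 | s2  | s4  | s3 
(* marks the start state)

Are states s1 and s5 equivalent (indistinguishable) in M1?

No

All states are reachable from the start state.
Initial partition by acceptance: {s1,s6,s8} | {s0,s2,s3,s4,s5,s7,s9}.
Refine {s0,s2,s3,s4,s5,s7,s9} on symbol a: members go to different blocks, giving {s0,s2,s3,s9} and {s4,s5,s7}.
On input a, block {s0,s2,s3,s9} splits into {s0,s2} and {s3,s9}.
On input b, block {s0,s2} splits into {s0} and {s2}.
On input b, block {s4,s5,s7} splits into {s4,s5} and {s7}.
The partition is now stable with 6 blocks: {s1,s6,s8} | {s0} | {s4,s5} | {s3,s9} | {s2} | {s7}.
s1 and s5 end up in different blocks, so they are distinguishable. For instance, the string 'ε' is accepted from only s1.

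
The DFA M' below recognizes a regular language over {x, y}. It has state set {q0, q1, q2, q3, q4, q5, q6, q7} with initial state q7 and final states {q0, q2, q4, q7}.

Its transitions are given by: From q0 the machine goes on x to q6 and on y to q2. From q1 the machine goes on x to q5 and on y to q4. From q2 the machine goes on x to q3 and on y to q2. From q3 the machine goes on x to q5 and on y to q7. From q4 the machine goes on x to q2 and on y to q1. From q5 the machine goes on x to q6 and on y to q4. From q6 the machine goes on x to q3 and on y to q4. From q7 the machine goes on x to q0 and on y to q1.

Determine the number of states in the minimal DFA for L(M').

3

All states are reachable from the start state.
P0 = {q0,q2,q4,q7} | {q1,q3,q5,q6}.
On input x, block {q0,q2,q4,q7} splits into {q0,q2} and {q4,q7}.
The partition is now stable with 3 blocks: {q0,q2} | {q1,q3,q5,q6} | {q4,q7}.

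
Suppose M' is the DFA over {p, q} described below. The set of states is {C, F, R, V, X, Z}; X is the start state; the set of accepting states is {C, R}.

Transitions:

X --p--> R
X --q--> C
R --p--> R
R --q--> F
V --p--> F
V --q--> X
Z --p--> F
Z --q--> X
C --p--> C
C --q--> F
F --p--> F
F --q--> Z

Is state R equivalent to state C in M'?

Yes

States {V} cannot be reached from the start state, so discard them.
Start with accepting vs non-accepting: {C,R} | {F,X,Z}.
Refine {F,X,Z} on symbol p: members go to different blocks, giving {F,Z} and {X}.
Refine {F,Z} on symbol q: members go to different blocks, giving {Z} and {F}.
No further refinement is possible. Final partition (4 blocks): {C,R} | {Z} | {X} | {F}.
R and C lie in the same block of the stable partition, so they are equivalent — no string distinguishes them.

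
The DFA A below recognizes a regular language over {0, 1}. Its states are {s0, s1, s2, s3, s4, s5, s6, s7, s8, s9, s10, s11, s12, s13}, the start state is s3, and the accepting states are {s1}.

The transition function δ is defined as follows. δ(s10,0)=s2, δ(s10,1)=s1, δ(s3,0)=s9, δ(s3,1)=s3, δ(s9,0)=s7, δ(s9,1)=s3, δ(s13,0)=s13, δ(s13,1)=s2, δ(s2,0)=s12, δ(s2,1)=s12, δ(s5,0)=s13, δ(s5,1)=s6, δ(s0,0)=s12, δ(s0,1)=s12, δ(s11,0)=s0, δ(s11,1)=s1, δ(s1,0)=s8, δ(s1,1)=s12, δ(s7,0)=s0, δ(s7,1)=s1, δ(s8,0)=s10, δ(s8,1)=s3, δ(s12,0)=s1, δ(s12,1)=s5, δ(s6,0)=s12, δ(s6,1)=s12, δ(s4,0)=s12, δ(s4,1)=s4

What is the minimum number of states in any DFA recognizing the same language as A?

States {s4,s11} cannot be reached from the start state, so discard them.
Start with accepting vs non-accepting: {s1} | {s0,s2,s3,s5,s6,s7,s8,s9,s10,s12,s13}.
Refine {s0,s2,s3,s5,s6,s7,s8,s9,s10,s12,s13} on symbol 0: members go to different blocks, giving {s0,s2,s3,s5,s6,s7,s8,s9,s10,s13} and {s12}.
Refine {s0,s2,s3,s5,s6,s7,s8,s9,s10,s13} on symbol 0: members go to different blocks, giving {s3,s5,s7,s8,s9,s10,s13} and {s0,s2,s6}.
Split {s3,s5,s7,s8,s9,s10,s13} by δ(·,0) → {s3,s5,s8,s9,s13} and {s7,s10}.
Refine {s3,s5,s8,s9,s13} on symbol 0: members go to different blocks, giving {s3,s5,s13} and {s8,s9}.
Split {s3,s5,s13} by δ(·,0) → {s5,s13} and {s3}.
The partition is now stable with 7 blocks: {s1} | {s5,s13} | {s12} | {s0,s2,s6} | {s7,s10} | {s8,s9} | {s3}.

7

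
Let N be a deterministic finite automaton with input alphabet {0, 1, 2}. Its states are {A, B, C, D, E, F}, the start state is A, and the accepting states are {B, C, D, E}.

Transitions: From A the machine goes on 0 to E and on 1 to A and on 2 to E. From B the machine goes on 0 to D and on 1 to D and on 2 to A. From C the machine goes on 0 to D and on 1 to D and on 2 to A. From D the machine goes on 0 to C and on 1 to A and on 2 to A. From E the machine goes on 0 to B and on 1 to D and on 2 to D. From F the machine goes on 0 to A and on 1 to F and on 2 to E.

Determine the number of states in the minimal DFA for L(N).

4

Reachable states from the start: {A,B,C,D,E}. Unreachable: {F} — drop them.
P0 = {B,C,D,E} | {A}.
Split {B,C,D,E} by δ(·,1) → {B,C,E} and {D}.
Split {B,C,E} by δ(·,0) → {B,C} and {E}.
No further refinement is possible. Final partition (4 blocks): {B,C} | {A} | {D} | {E}.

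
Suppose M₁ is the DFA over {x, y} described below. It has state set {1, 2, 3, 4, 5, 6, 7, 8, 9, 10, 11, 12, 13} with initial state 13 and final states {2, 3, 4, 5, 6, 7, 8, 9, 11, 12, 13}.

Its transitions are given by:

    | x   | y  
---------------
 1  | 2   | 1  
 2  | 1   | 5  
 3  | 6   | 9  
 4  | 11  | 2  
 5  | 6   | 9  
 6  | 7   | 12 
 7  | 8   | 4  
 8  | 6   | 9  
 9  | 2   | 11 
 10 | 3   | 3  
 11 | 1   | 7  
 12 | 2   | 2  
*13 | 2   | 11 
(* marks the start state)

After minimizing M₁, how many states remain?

States {3,10} cannot be reached from the start state, so discard them.
P0 = {2,4,5,6,7,8,9,11,12,13} | {1}.
On input x, block {2,4,5,6,7,8,9,11,12,13} splits into {4,5,6,7,8,9,12,13} and {2,11}.
On input x, block {4,5,6,7,8,9,12,13} splits into {4,9,12,13} and {5,6,7,8}.
The partition is now stable with 4 blocks: {4,9,12,13} | {1} | {2,11} | {5,6,7,8}.

4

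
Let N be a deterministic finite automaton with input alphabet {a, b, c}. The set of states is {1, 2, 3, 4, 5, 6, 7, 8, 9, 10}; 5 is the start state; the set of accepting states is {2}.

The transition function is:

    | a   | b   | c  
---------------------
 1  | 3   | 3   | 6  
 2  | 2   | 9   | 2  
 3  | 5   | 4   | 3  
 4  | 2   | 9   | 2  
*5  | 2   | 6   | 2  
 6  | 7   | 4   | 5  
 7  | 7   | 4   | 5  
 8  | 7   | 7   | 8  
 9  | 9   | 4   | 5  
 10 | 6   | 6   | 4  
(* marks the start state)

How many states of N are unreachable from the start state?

4

Starting at 5 and following transitions, the reachable set is {2, 4, 5, 6, 7, 9}. That leaves 1, 3, 8, 10 unreachable — 4 in total.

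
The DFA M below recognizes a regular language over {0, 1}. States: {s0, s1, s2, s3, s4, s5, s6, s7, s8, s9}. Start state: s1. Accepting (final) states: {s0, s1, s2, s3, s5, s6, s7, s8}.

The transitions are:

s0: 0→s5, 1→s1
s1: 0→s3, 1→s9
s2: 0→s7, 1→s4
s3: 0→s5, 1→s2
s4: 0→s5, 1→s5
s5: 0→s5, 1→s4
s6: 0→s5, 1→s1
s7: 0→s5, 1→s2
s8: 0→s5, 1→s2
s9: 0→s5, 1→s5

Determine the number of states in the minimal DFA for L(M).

Reachable states from the start: {s1,s2,s3,s4,s5,s7,s9}. Unreachable: {s0,s6,s8} — drop them.
Start with accepting vs non-accepting: {s1,s2,s3,s5,s7} | {s4,s9}.
On input 1, block {s1,s2,s3,s5,s7} splits into {s1,s2,s5} and {s3,s7}.
On input 0, block {s1,s2,s5} splits into {s1,s2} and {s5}.
Stable partition: {s1,s2} | {s4,s9} | {s3,s7} | {s5} — 4 equivalence classes.

4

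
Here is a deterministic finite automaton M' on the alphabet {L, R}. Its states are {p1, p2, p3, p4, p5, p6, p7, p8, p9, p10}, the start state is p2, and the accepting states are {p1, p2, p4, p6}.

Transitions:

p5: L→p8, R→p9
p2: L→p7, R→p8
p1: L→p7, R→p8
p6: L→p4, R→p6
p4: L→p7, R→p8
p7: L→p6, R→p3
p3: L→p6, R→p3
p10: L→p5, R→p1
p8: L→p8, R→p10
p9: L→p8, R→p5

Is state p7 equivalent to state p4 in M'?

Start with accepting vs non-accepting: {p1,p2,p4,p6} | {p3,p5,p7,p8,p9,p10}.
Split {p1,p2,p4,p6} by δ(·,L) → {p1,p2,p4} and {p6}.
Split {p3,p5,p7,p8,p9,p10} by δ(·,L) → {p5,p8,p9,p10} and {p3,p7}.
Split {p5,p8,p9,p10} by δ(·,R) → {p5,p8,p9} and {p10}.
On input R, block {p5,p8,p9} splits into {p5,p9} and {p8}.
Stable partition: {p1,p2,p4} | {p5,p9} | {p6} | {p3,p7} | {p10} | {p8} — 6 equivalence classes.
p7 and p4 end up in different blocks, so they are distinguishable. For instance, the string 'ε' is accepted from only p4.

No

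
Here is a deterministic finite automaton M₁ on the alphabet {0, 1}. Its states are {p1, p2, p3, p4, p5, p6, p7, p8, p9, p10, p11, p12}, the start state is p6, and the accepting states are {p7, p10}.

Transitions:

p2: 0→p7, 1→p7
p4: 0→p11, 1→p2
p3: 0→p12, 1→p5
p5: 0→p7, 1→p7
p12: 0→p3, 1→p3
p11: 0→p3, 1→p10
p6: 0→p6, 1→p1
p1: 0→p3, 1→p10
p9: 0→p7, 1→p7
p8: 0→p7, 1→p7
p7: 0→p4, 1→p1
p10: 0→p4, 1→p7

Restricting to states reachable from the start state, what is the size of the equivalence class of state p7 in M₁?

1

First remove the unreachable states {p8,p9}; 10 states remain.
Initial partition by acceptance: {p7,p10} | {p1,p2,p3,p4,p5,p6,p11,p12}.
Split {p7,p10} by δ(·,1) → {p7} and {p10}.
Split {p1,p2,p3,p4,p5,p6,p11,p12} by δ(·,0) → {p1,p3,p4,p6,p11,p12} and {p2,p5}.
Split {p1,p3,p4,p6,p11,p12} by δ(·,1) → {p1,p11} and {p3,p4} and {p6,p12}.
Split {p3,p4} by δ(·,0) → {p3} and {p4}.
Refine {p6,p12} on symbol 0: members go to different blocks, giving {p6} and {p12}.
The partition is now stable with 8 blocks: {p7} | {p1,p11} | {p10} | {p2,p5} | {p3} | {p6} | {p4} | {p12}.
The equivalence class containing p7 is {p7}, of size 1.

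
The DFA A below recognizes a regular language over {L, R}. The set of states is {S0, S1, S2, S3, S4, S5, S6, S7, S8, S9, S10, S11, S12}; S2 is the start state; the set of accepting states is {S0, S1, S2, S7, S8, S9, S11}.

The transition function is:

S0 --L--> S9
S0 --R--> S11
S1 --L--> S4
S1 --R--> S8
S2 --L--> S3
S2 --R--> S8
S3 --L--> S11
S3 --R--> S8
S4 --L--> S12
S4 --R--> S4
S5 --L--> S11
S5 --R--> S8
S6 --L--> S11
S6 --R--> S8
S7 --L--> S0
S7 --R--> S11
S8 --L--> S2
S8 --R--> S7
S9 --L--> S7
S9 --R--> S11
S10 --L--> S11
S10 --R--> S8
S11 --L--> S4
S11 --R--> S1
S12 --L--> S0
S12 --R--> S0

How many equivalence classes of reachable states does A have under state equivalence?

8

States {S5,S6,S10} cannot be reached from the start state, so discard them.
Start with accepting vs non-accepting: {S0,S1,S2,S7,S8,S9,S11} | {S3,S4,S12}.
On input L, block {S0,S1,S2,S7,S8,S9,S11} splits into {S0,S7,S8,S9} and {S1,S2,S11}.
Split {S0,S7,S8,S9} by δ(·,L) → {S0,S7,S9} and {S8}.
Refine {S3,S4,S12} on symbol L: members go to different blocks, giving {S3} and {S4} and {S12}.
Split {S1,S2,S11} by δ(·,L) → {S1,S11} and {S2}.
On input R, block {S1,S11} splits into {S1} and {S11}.
The partition is now stable with 8 blocks: {S0,S7,S9} | {S3} | {S1} | {S8} | {S4} | {S12} | {S2} | {S11}.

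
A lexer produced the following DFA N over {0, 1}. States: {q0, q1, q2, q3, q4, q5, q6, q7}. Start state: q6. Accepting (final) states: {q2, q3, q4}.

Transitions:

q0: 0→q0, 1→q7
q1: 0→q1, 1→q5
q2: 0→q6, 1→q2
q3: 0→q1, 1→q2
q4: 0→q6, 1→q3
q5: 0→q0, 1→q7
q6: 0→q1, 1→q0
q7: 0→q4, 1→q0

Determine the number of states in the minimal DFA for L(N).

4

All states are reachable from the start state.
Initial partition by acceptance: {q2,q3,q4} | {q0,q1,q5,q6,q7}.
Refine {q0,q1,q5,q6,q7} on symbol 0: members go to different blocks, giving {q0,q1,q5,q6} and {q7}.
On input 1, block {q0,q1,q5,q6} splits into {q0,q5} and {q1,q6}.
Stable partition: {q2,q3,q4} | {q0,q5} | {q7} | {q1,q6} — 4 equivalence classes.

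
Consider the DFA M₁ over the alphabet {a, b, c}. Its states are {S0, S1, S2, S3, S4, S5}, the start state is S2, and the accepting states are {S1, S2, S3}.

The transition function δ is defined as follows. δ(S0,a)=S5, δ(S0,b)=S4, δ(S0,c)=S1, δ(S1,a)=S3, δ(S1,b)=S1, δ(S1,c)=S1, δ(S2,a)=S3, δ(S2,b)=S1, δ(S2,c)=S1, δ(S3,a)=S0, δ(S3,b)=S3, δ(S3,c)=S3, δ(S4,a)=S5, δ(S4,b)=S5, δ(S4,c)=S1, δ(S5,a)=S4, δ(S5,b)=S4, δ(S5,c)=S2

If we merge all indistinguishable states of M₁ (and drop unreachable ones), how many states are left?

3

Initial partition by acceptance: {S1,S2,S3} | {S0,S4,S5}.
On input a, block {S1,S2,S3} splits into {S1,S2} and {S3}.
No further refinement is possible. Final partition (3 blocks): {S1,S2} | {S0,S4,S5} | {S3}.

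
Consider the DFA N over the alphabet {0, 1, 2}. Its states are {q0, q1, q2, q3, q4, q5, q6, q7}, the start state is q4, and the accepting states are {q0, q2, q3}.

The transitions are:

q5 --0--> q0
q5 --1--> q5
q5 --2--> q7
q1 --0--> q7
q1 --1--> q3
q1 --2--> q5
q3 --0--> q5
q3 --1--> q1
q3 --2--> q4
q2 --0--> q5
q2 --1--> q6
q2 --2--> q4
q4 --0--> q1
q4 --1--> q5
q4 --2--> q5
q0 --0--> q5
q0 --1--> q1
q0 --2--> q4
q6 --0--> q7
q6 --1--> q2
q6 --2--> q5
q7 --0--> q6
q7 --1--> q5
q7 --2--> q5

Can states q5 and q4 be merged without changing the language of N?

No

Start with accepting vs non-accepting: {q0,q2,q3} | {q1,q4,q5,q6,q7}.
Refine {q1,q4,q5,q6,q7} on symbol 0: members go to different blocks, giving {q1,q4,q6,q7} and {q5}.
Split {q1,q4,q6,q7} by δ(·,1) → {q1,q6} and {q4,q7}.
No further refinement is possible. Final partition (4 blocks): {q0,q2,q3} | {q1,q6} | {q5} | {q4,q7}.
q5 and q4 end up in different blocks, so they are distinguishable. For instance, the string '0' is accepted from only q5.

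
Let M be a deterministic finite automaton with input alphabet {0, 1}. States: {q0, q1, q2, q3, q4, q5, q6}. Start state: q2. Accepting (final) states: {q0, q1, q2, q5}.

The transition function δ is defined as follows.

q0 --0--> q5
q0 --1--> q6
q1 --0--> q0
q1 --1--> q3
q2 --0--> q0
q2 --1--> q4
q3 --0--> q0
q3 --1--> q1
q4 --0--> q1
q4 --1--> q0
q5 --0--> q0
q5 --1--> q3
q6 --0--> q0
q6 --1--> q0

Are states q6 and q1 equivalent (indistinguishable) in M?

All states are reachable from the start state.
Initial partition by acceptance: {q0,q1,q2,q5} | {q3,q4,q6}.
No further refinement is possible. Final partition (2 blocks): {q0,q1,q2,q5} | {q3,q4,q6}.
q6 and q1 end up in different blocks, so they are distinguishable. For instance, the string 'ε' is accepted from only q1.

No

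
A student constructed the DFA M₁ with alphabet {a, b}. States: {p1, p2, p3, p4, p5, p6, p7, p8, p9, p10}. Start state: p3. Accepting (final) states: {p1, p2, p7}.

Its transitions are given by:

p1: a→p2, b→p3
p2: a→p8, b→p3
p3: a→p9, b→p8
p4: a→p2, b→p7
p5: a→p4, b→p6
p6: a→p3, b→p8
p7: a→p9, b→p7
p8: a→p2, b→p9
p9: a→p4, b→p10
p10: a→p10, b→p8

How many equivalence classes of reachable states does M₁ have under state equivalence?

7

Reachable states from the start: {p2,p3,p4,p7,p8,p9,p10}. Unreachable: {p1,p5,p6} — drop them.
P0 = {p2,p7} | {p3,p4,p8,p9,p10}.
Refine {p2,p7} on symbol b: members go to different blocks, giving {p2} and {p7}.
On input a, block {p3,p4,p8,p9,p10} splits into {p3,p9,p10} and {p4,p8}.
Refine {p3,p9,p10} on symbol a: members go to different blocks, giving {p3,p10} and {p9}.
On input a, block {p3,p10} splits into {p3} and {p10}.
Refine {p4,p8} on symbol b: members go to different blocks, giving {p4} and {p8}.
No further refinement is possible. Final partition (7 blocks): {p2} | {p3} | {p7} | {p4} | {p9} | {p10} | {p8}.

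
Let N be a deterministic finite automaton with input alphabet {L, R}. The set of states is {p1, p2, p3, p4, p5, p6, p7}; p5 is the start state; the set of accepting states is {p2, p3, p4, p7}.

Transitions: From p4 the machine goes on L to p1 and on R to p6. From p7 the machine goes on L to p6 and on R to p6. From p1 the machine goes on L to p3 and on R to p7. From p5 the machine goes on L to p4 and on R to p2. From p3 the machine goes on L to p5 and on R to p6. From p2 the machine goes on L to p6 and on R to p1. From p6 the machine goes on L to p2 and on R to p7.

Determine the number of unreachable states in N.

Exploring from p5, all states are eventually visited, so none are unreachable.

0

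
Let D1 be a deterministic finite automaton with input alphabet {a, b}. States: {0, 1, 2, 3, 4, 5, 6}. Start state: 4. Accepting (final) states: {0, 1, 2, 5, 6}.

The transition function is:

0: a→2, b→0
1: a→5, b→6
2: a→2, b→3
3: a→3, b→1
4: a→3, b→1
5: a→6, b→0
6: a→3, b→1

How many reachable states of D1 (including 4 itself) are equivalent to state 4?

2

All states are reachable from the start state.
Initial partition by acceptance: {0,1,2,5,6} | {3,4}.
On input a, block {0,1,2,5,6} splits into {0,1,2,5} and {6}.
Split {0,1,2,5} by δ(·,a) → {0,1,2} and {5}.
Refine {0,1,2} on symbol a: members go to different blocks, giving {0,2} and {1}.
On input b, block {0,2} splits into {0} and {2}.
No further refinement is possible. Final partition (6 blocks): {0} | {3,4} | {6} | {5} | {1} | {2}.
State 4 belongs to the block {3,4}, which has 2 states.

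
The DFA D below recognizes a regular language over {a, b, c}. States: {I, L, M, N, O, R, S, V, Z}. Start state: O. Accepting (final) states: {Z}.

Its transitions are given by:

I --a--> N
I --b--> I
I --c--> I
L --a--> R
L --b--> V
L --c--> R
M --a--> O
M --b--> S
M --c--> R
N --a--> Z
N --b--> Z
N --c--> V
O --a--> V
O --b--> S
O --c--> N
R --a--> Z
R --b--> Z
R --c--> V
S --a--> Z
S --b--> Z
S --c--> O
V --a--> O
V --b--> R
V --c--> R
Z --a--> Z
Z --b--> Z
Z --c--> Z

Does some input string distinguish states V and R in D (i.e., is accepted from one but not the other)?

Yes

First remove the unreachable states {I,L,M}; 6 states remain.
P0 = {Z} | {N,O,R,S,V}.
On input a, block {N,O,R,S,V} splits into {N,R,S} and {O,V}.
Stable partition: {Z} | {N,R,S} | {O,V} — 3 equivalence classes.
V and R end up in different blocks, so they are distinguishable. For instance, the string 'a' is accepted from only R.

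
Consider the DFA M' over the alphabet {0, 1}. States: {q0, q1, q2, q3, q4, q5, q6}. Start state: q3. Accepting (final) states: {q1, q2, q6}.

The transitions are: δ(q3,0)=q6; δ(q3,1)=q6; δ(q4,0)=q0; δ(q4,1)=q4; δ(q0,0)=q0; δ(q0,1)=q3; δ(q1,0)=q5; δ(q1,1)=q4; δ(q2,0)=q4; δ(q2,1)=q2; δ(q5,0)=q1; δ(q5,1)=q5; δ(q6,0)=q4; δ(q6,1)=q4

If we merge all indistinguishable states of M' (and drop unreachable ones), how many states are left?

4

First remove the unreachable states {q1,q2,q5}; 4 states remain.
P0 = {q6} | {q0,q3,q4}.
Refine {q0,q3,q4} on symbol 0: members go to different blocks, giving {q0,q4} and {q3}.
Split {q0,q4} by δ(·,1) → {q0} and {q4}.
Stable partition: {q6} | {q0} | {q3} | {q4} — 4 equivalence classes.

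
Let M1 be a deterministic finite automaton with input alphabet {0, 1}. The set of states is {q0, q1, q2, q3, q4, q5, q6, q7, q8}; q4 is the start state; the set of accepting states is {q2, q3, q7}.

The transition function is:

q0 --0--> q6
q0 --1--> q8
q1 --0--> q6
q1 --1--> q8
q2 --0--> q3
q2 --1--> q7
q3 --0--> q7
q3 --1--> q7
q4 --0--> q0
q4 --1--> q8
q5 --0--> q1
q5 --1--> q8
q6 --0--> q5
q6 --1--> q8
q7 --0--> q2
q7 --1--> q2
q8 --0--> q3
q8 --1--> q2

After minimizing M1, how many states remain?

3

All states are reachable from the start state.
P0 = {q2,q3,q7} | {q0,q1,q4,q5,q6,q8}.
Refine {q0,q1,q4,q5,q6,q8} on symbol 0: members go to different blocks, giving {q0,q1,q4,q5,q6} and {q8}.
Stable partition: {q2,q3,q7} | {q0,q1,q4,q5,q6} | {q8} — 3 equivalence classes.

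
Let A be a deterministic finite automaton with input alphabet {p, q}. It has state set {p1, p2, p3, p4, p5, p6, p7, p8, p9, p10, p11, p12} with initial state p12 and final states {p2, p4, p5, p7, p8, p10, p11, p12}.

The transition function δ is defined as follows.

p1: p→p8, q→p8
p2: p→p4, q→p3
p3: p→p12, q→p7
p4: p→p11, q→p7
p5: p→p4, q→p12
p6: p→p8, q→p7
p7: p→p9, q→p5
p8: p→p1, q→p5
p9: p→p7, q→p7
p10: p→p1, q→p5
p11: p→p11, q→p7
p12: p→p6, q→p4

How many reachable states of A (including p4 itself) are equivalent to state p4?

3

States {p2,p3,p10} cannot be reached from the start state, so discard them.
Initial partition by acceptance: {p4,p5,p7,p8,p11,p12} | {p1,p6,p9}.
Split {p4,p5,p7,p8,p11,p12} by δ(·,p) → {p4,p5,p11} and {p7,p8,p12}.
Stable partition: {p4,p5,p11} | {p1,p6,p9} | {p7,p8,p12} — 3 equivalence classes.
State p4 belongs to the block {p4,p5,p11}, which has 3 states.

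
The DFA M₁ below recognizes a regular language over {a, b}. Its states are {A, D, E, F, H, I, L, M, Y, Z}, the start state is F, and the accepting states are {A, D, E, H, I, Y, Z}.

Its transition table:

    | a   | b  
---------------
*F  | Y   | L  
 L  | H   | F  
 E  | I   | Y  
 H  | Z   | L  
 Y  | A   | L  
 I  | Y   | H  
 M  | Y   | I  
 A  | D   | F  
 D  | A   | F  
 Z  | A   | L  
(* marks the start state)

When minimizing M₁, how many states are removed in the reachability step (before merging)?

3

No path from F leads to E, I, M; the other 7 states are all reachable.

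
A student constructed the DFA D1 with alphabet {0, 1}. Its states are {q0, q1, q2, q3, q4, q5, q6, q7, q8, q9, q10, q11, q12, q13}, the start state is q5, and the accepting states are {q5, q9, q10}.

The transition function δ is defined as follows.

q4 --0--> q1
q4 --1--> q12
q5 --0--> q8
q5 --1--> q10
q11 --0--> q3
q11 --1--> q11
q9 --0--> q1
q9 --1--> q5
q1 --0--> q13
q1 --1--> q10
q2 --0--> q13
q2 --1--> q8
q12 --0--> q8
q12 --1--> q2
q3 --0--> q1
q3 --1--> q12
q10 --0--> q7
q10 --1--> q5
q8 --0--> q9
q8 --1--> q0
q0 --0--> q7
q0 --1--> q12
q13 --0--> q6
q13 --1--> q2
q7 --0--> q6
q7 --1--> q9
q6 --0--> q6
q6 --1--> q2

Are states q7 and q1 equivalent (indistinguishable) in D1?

First remove the unreachable states {q3,q4,q11}; 11 states remain.
Initial partition by acceptance: {q5,q9,q10} | {q0,q1,q2,q6,q7,q8,q12,q13}.
Split {q0,q1,q2,q6,q7,q8,q12,q13} by δ(·,0) → {q0,q1,q2,q6,q7,q12,q13} and {q8}.
Split {q5,q9,q10} by δ(·,0) → {q9,q10} and {q5}.
Split {q0,q1,q2,q6,q7,q12,q13} by δ(·,0) → {q0,q1,q2,q6,q7,q13} and {q12}.
On input 1, block {q0,q1,q2,q6,q7,q13} splits into {q1,q7} and {q6,q13} and {q0} and {q2}.
The partition is now stable with 8 blocks: {q9,q10} | {q1,q7} | {q8} | {q5} | {q12} | {q6,q13} | {q0} | {q2}.
q7 and q1 lie in the same block of the stable partition, so they are equivalent — no string distinguishes them.

Yes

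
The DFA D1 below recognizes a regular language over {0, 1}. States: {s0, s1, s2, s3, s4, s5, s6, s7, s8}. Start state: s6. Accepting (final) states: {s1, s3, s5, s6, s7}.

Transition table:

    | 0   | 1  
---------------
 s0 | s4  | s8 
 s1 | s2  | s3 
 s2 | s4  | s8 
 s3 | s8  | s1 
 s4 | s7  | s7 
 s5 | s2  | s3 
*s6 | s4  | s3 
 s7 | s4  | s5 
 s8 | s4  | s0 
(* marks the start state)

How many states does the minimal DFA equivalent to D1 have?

All states are reachable from the start state.
P0 = {s1,s3,s5,s6,s7} | {s0,s2,s4,s8}.
Split {s0,s2,s4,s8} by δ(·,0) → {s0,s2,s8} and {s4}.
Refine {s1,s3,s5,s6,s7} on symbol 0: members go to different blocks, giving {s1,s3,s5} and {s6,s7}.
The partition is now stable with 4 blocks: {s1,s3,s5} | {s0,s2,s8} | {s4} | {s6,s7}.

4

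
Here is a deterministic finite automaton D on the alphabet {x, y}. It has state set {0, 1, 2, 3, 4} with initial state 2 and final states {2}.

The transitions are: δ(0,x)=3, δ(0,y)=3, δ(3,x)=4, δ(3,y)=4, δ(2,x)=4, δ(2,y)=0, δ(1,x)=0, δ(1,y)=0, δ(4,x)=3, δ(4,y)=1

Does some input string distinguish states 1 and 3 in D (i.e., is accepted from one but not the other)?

No

Every state is reachable, so we keep all 5.
Start with accepting vs non-accepting: {2} | {0,1,3,4}.
No further refinement is possible. Final partition (2 blocks): {2} | {0,1,3,4}.
1 and 3 lie in the same block of the stable partition, so they are equivalent — no string distinguishes them.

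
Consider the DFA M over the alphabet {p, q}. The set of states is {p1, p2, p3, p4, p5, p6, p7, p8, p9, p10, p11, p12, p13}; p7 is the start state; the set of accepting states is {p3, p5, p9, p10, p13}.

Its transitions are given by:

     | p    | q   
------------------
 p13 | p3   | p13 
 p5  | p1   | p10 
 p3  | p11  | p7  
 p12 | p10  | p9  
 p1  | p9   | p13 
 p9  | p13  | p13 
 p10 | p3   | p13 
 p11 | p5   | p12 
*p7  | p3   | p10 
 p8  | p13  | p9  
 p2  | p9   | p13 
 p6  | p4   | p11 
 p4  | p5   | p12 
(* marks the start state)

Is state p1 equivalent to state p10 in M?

No

First remove the unreachable states {p2,p4,p6,p8}; 9 states remain.
Start with accepting vs non-accepting: {p3,p5,p9,p10,p13} | {p1,p7,p11,p12}.
Split {p3,p5,p9,p10,p13} by δ(·,p) → {p9,p10,p13} and {p3,p5}.
Refine {p9,p10,p13} on symbol p: members go to different blocks, giving {p10,p13} and {p9}.
On input p, block {p1,p7,p11,p12} splits into {p7,p11} and {p1} and {p12}.
Split {p7,p11} by δ(·,q) → {p7} and {p11}.
On input p, block {p3,p5} splits into {p3} and {p5}.
No further refinement is possible. Final partition (8 blocks): {p10,p13} | {p7} | {p3} | {p9} | {p1} | {p12} | {p11} | {p5}.
p1 and p10 end up in different blocks, so they are distinguishable. For instance, the string 'ε' is accepted from only p10.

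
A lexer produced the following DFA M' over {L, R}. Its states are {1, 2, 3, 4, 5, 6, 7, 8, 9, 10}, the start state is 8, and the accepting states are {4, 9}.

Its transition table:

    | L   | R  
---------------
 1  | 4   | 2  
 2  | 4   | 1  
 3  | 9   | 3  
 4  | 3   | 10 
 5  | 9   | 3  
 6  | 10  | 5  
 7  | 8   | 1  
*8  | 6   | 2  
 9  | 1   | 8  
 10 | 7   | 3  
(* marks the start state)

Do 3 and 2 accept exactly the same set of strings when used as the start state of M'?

Yes

Initial partition by acceptance: {4,9} | {1,2,3,5,6,7,8,10}.
Split {1,2,3,5,6,7,8,10} by δ(·,L) → {1,2,3,5} and {6,7,8,10}.
The partition is now stable with 3 blocks: {4,9} | {1,2,3,5} | {6,7,8,10}.
3 and 2 lie in the same block of the stable partition, so they are equivalent — no string distinguishes them.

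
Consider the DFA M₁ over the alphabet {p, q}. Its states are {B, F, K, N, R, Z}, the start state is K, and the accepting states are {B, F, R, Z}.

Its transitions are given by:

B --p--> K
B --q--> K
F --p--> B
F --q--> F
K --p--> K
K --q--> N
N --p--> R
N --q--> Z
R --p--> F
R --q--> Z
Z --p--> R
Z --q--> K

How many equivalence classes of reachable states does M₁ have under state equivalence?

6

All states are reachable from the start state.
P0 = {B,F,R,Z} | {K,N}.
Split {B,F,R,Z} by δ(·,p) → {F,R,Z} and {B}.
On input p, block {F,R,Z} splits into {R,Z} and {F}.
Split {R,Z} by δ(·,p) → {R} and {Z}.
Refine {K,N} on symbol p: members go to different blocks, giving {K} and {N}.
The partition is now stable with 6 blocks: {R} | {K} | {B} | {F} | {Z} | {N}.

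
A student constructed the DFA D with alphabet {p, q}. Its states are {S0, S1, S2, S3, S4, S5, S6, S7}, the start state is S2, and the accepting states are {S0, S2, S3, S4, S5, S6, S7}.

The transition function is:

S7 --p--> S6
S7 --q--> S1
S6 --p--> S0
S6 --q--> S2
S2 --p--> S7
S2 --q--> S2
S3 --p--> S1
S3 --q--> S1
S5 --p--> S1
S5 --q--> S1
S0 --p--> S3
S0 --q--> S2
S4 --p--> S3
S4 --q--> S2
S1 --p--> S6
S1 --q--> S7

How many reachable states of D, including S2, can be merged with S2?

1

States {S4,S5} cannot be reached from the start state, so discard them.
P0 = {S0,S2,S3,S6,S7} | {S1}.
On input p, block {S0,S2,S3,S6,S7} splits into {S0,S2,S6,S7} and {S3}.
Split {S0,S2,S6,S7} by δ(·,p) → {S2,S6,S7} and {S0}.
On input p, block {S2,S6,S7} splits into {S2,S7} and {S6}.
Refine {S2,S7} on symbol p: members go to different blocks, giving {S2} and {S7}.
No further refinement is possible. Final partition (6 blocks): {S2} | {S1} | {S3} | {S0} | {S6} | {S7}.
The equivalence class containing S2 is {S2}, of size 1.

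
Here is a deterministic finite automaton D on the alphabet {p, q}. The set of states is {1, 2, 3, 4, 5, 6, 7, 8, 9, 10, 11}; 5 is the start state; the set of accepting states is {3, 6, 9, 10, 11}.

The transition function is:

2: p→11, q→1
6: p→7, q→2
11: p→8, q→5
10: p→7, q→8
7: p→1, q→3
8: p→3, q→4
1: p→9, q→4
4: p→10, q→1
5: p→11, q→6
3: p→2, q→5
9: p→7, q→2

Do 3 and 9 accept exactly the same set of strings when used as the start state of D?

No

P0 = {3,6,9,10,11} | {1,2,4,5,7,8}.
Split {1,2,4,5,7,8} by δ(·,p) → {1,2,4,5,8} and {7}.
Split {3,6,9,10,11} by δ(·,p) → {6,9,10} and {3,11}.
Split {1,2,4,5,8} by δ(·,p) → {2,5,8} and {1,4}.
On input q, block {2,5,8} splits into {2,8} and {5}.
Stable partition: {6,9,10} | {2,8} | {7} | {3,11} | {1,4} | {5} — 6 equivalence classes.
3 and 9 end up in different blocks, so they are distinguishable. For instance, the string 'pp' is accepted from only 3.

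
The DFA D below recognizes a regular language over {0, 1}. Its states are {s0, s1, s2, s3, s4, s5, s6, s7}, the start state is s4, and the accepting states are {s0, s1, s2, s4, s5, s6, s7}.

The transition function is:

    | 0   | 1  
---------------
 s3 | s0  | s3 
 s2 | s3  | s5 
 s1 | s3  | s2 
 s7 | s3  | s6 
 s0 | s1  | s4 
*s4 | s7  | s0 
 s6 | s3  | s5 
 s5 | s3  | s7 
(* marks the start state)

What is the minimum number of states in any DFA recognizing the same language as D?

Every state is reachable, so we keep all 8.
P0 = {s0,s1,s2,s4,s5,s6,s7} | {s3}.
Split {s0,s1,s2,s4,s5,s6,s7} by δ(·,0) → {s1,s2,s5,s6,s7} and {s0,s4}.
Stable partition: {s1,s2,s5,s6,s7} | {s3} | {s0,s4} — 3 equivalence classes.

3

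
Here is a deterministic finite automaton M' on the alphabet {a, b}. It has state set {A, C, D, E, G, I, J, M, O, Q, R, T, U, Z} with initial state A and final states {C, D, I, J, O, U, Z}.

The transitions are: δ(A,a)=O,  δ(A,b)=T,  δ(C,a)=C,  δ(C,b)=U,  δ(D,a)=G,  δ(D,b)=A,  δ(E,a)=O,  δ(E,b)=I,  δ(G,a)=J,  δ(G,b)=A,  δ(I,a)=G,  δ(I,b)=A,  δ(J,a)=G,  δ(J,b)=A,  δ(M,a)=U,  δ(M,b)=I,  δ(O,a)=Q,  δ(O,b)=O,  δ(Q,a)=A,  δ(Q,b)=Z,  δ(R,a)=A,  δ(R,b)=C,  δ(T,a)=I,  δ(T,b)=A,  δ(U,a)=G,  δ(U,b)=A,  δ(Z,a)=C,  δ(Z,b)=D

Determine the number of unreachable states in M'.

No path from A leads to E, M, R; the other 11 states are all reachable.

3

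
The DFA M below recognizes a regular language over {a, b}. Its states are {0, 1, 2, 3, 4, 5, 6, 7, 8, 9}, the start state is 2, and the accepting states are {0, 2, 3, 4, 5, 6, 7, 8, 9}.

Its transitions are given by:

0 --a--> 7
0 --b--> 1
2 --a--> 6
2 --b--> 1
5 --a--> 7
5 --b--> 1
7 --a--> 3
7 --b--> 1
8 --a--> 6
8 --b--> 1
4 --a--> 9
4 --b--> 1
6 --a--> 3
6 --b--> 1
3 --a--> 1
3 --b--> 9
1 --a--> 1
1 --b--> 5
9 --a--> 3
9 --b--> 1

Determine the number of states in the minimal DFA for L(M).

States {0,4,8} cannot be reached from the start state, so discard them.
P0 = {2,3,5,6,7,9} | {1}.
On input a, block {2,3,5,6,7,9} splits into {2,5,6,7,9} and {3}.
On input a, block {2,5,6,7,9} splits into {6,7,9} and {2,5}.
The partition is now stable with 4 blocks: {6,7,9} | {1} | {3} | {2,5}.

4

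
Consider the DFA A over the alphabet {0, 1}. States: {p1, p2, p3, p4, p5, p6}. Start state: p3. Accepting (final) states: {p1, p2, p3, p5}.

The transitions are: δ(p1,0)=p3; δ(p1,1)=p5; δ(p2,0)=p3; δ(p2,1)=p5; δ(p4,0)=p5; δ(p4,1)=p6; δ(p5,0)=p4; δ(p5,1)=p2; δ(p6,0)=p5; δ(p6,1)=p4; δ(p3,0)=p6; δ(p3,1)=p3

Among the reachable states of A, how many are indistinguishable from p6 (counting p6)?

States {p1} cannot be reached from the start state, so discard them.
Initial partition by acceptance: {p2,p3,p5} | {p4,p6}.
On input 0, block {p2,p3,p5} splits into {p3,p5} and {p2}.
Split {p3,p5} by δ(·,1) → {p3} and {p5}.
No further refinement is possible. Final partition (4 blocks): {p3} | {p4,p6} | {p2} | {p5}.
State p6 belongs to the block {p4,p6}, which has 2 states.

2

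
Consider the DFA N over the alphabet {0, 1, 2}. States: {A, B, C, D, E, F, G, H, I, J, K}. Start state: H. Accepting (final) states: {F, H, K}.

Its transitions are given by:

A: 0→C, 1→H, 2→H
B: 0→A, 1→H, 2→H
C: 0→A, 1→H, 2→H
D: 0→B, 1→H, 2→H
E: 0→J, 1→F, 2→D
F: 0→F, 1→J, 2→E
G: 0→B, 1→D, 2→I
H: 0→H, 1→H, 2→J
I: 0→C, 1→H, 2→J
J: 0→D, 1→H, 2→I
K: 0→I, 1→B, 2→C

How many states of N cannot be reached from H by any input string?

4

No path from H leads to E, F, G, K; the other 7 states are all reachable.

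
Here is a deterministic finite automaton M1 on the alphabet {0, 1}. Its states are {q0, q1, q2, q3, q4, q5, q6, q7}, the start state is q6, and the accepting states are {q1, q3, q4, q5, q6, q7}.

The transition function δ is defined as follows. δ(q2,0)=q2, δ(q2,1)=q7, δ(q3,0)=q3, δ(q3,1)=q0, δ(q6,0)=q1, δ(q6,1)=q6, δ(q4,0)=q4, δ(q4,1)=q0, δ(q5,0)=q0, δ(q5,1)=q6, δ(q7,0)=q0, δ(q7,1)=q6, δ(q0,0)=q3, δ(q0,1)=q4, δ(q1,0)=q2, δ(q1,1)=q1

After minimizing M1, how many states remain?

Reachable states from the start: {q0,q1,q2,q3,q4,q6,q7}. Unreachable: {q5} — drop them.
Initial partition by acceptance: {q1,q3,q4,q6,q7} | {q0,q2}.
On input 0, block {q1,q3,q4,q6,q7} splits into {q3,q4,q6} and {q1,q7}.
Refine {q3,q4,q6} on symbol 0: members go to different blocks, giving {q3,q4} and {q6}.
On input 0, block {q0,q2} splits into {q0} and {q2}.
Refine {q1,q7} on symbol 0: members go to different blocks, giving {q1} and {q7}.
No further refinement is possible. Final partition (6 blocks): {q3,q4} | {q0} | {q1} | {q6} | {q2} | {q7}.

6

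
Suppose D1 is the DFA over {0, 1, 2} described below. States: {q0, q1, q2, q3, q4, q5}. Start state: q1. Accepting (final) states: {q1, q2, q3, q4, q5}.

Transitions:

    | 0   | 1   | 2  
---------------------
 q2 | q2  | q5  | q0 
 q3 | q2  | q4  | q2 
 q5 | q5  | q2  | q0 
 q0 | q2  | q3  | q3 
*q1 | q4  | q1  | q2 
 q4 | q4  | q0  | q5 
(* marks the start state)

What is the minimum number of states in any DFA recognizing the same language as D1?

All states are reachable from the start state.
P0 = {q1,q2,q3,q4,q5} | {q0}.
Split {q1,q2,q3,q4,q5} by δ(·,1) → {q1,q2,q3,q5} and {q4}.
Split {q1,q2,q3,q5} by δ(·,0) → {q2,q3,q5} and {q1}.
Refine {q2,q3,q5} on symbol 1: members go to different blocks, giving {q2,q5} and {q3}.
Stable partition: {q2,q5} | {q0} | {q4} | {q1} | {q3} — 5 equivalence classes.

5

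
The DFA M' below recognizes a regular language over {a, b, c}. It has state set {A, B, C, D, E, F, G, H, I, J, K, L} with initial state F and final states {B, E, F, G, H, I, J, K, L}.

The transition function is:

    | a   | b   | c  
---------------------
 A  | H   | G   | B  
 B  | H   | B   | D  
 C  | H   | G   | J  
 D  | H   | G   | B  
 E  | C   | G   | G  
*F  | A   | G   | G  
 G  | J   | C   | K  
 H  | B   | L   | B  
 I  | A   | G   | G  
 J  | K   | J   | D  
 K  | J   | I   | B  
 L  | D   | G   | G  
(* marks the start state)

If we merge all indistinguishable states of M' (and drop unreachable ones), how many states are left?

Reachable states from the start: {A,B,C,D,F,G,H,I,J,K,L}. Unreachable: {E} — drop them.
Start with accepting vs non-accepting: {B,F,G,H,I,J,K,L} | {A,C,D}.
Refine {B,F,G,H,I,J,K,L} on symbol a: members go to different blocks, giving {B,G,H,J,K} and {F,I,L}.
On input b, block {B,G,H,J,K} splits into {B,J} and {H,K} and {G}.
Stable partition: {B,J} | {A,C,D} | {F,I,L} | {H,K} | {G} — 5 equivalence classes.

5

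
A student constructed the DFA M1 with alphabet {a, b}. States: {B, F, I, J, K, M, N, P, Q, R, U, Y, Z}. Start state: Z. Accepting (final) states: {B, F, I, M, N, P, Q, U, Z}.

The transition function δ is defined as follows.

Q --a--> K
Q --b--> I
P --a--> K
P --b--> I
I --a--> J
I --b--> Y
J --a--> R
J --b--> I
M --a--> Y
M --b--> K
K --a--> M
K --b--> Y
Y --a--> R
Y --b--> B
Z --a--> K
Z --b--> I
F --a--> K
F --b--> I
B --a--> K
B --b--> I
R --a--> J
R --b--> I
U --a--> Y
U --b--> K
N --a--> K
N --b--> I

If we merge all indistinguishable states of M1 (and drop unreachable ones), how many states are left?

States {F,N,P,Q,U} cannot be reached from the start state, so discard them.
Initial partition by acceptance: {B,I,M,Z} | {J,K,R,Y}.
Refine {B,I,M,Z} on symbol b: members go to different blocks, giving {I,M} and {B,Z}.
Split {J,K,R,Y} by δ(·,a) → {J,R,Y} and {K}.
Split {I,M} by δ(·,b) → {I} and {M}.
On input b, block {J,R,Y} splits into {J,R} and {Y}.
Stable partition: {I} | {J,R} | {B,Z} | {K} | {M} | {Y} — 6 equivalence classes.

6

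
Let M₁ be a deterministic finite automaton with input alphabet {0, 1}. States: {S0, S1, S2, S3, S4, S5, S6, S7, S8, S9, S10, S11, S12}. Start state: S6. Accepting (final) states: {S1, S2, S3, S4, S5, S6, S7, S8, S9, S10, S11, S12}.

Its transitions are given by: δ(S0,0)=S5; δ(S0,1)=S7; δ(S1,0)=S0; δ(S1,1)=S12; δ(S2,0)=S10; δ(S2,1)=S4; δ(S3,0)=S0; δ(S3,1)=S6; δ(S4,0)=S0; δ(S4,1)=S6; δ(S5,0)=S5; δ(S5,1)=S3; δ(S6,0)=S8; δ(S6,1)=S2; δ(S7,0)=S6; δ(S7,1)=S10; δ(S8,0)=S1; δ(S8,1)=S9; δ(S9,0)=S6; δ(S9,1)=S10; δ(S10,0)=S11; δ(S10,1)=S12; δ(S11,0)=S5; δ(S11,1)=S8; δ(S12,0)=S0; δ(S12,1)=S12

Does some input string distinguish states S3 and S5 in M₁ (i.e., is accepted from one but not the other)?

Yes

All states are reachable from the start state.
P0 = {S1,S2,S3,S4,S5,S6,S7,S8,S9,S10,S11,S12} | {S0}.
Refine {S1,S2,S3,S4,S5,S6,S7,S8,S9,S10,S11,S12} on symbol 0: members go to different blocks, giving {S2,S5,S6,S7,S8,S9,S10,S11} and {S1,S3,S4,S12}.
Refine {S2,S5,S6,S7,S8,S9,S10,S11} on symbol 0: members go to different blocks, giving {S2,S5,S6,S7,S9,S10,S11} and {S8}.
On input 0, block {S2,S5,S6,S7,S9,S10,S11} splits into {S2,S5,S7,S9,S10,S11} and {S6}.
Split {S2,S5,S7,S9,S10,S11} by δ(·,0) → {S2,S5,S10,S11} and {S7,S9}.
Refine {S2,S5,S10,S11} on symbol 1: members go to different blocks, giving {S2,S5,S10} and {S11}.
On input 0, block {S2,S5,S10} splits into {S2,S5} and {S10}.
On input 0, block {S2,S5} splits into {S2} and {S5}.
Refine {S1,S3,S4,S12} on symbol 1: members go to different blocks, giving {S1,S12} and {S3,S4}.
No further refinement is possible. Final partition (10 blocks): {S2} | {S0} | {S1,S12} | {S8} | {S6} | {S7,S9} | {S11} | {S10} | {S5} | {S3,S4}.
S3 and S5 end up in different blocks, so they are distinguishable. For instance, the string '0' is accepted from only S5.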